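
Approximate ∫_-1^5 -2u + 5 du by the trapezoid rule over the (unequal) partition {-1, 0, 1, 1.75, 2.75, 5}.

6

Subinterval widths: 1, 1, 0.75, 1, 2.25.
f(-1) = 7, f(0) = 5, f(1) = 3, f(1.75) = 1.5, f(2.75) = -0.5, f(5) = -5.
On each subinterval the trapezoid contributes (Δu_i/2)·[f(u_{i-1}) + f(u_i)].
Sum = 6.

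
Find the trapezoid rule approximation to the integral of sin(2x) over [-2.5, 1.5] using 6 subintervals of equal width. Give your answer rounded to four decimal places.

Δx = (1.5 − (-2.5))/6 = 2/3.
f(-2.5) ≈ 0.9589, f(-11/6) ≈ 0.5013, f(-7/6) ≈ -0.7231, f(-0.5) ≈ -0.8415, f(1/6) ≈ 0.3272, f(5/6) ≈ 0.9954, f(1.5) ≈ 0.1411.
T_6 = (Δx/2)·[f(x_0) + 2f(x_1) + ... + 2f(x_{5}) + f(x_6)].
Sum ≈ 0.5396.

0.5396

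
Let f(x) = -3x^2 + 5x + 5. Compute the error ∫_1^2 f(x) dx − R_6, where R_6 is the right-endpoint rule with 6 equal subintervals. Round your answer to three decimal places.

Exact integral: ∫_1^2 f(x) dx = 5.5.
R_6 ≈ 5.15278.
Error ≈ 5.5 − 5.15278 ≈ 0.347.

0.347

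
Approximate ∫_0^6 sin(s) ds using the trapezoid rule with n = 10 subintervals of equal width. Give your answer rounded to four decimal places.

Δs = (6 − 0)/10 = 0.6.
f(0) ≈ 0.0000, f(0.6) ≈ 0.5646, f(1.2) ≈ 0.9320, f(1.8) ≈ 0.9738, f(2.4) ≈ 0.6755, f(3) ≈ 0.1411, f(3.6) ≈ -0.4425, f(4.2) ≈ -0.8716, f(4.8) ≈ -0.9962, f(5.4) ≈ -0.7728, f(6) ≈ -0.2794.
T_10 = (Δs/2)·[f(s_0) + 2f(s_1) + ... + 2f(s_{9}) + f(s_10)].
Sum ≈ 0.0386.

0.0386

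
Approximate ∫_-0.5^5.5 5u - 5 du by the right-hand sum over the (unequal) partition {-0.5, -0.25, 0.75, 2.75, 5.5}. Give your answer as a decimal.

Subinterval widths: 0.25, 1, 2, 2.75.
Right endpoints: -0.25, 0.75, 2.75, 5.5.
f(-0.25) = -6.25, f(0.75) = -1.25, f(2.75) = 8.75, f(5.5) = 22.5.
Sum = Σ Δu_i · f(u_i).
Sum = 76.5625.

76.5625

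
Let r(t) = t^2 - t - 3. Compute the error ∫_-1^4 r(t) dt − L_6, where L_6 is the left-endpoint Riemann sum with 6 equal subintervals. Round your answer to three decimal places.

3.588

Exact integral: ∫_-1^4 r(t) dt ≈ -0.83333.
L_6 ≈ -4.42130.
Error ≈ -0.83333 − (-4.42130) ≈ 3.588.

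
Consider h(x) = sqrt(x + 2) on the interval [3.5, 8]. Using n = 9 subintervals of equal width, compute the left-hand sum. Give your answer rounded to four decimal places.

Δx = (8 − 3.5)/9 = 0.5.
Left endpoints: 3.5, 4, 4.5, 5, 5.5, 6, 6.5, 7, 7.5.
h(3.5) ≈ 2.3452, h(4) ≈ 2.4495, h(4.5) ≈ 2.5495, h(5) ≈ 2.6458, h(5.5) ≈ 2.7386, h(6) ≈ 2.8284, h(6.5) ≈ 2.9155, h(7) ≈ 3.0000, h(7.5) ≈ 3.0822.
Sum = Δx · [h(3.5) + h(4) + h(4.5) + ...].
Sum ≈ 12.2773.

12.2773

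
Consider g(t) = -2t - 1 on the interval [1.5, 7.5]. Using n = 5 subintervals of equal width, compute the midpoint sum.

Δt = (7.5 − 1.5)/5 = 1.2.
Midpoints: 2.1, 3.3, 4.5, 5.7, 6.9.
g(2.1) = -5.2, g(3.3) = -7.6, g(4.5) = -10, g(5.7) = -12.4, g(6.9) = -14.8.
Sum = Δt · [g(2.1) + g(3.3) + g(4.5) + g(5.7) + g(6.9)].
Sum = -60.

-60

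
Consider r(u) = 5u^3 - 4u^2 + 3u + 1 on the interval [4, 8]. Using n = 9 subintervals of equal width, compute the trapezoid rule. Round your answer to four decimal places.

Δu = (8 − 4)/9 = 4/9.
r(4) = 269, r(40/9) = 272849/729, r(44/9) = 367645/729, r(16/3) = 17867/27, r(52/9) = 619061/729, r(56/9) = 779521/729, r(20/3) = 35767/27, r(64/9) = 1179545/729, r(68/9) = 1422949/729, r(8) = 2329.
T_9 = (Δu/2)·[r(u_0) + 2r(u_1) + ... + 2r(u_{8}) + r(u_9)].
Sum ≈ 4289.9918.

4289.9918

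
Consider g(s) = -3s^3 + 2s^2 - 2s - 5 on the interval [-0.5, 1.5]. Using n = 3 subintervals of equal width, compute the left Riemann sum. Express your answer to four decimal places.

-10.2870

Δs = (1.5 − (-0.5))/3 = 2/3.
Left endpoints: -0.5, 1/6, 5/6.
g(-0.5) = -3.125, g(1/6) = -127/24, g(5/6) = -505/72.
Sum = Δs · [g(-0.5) + g(1/6) + g(5/6)].
Sum ≈ -10.2870.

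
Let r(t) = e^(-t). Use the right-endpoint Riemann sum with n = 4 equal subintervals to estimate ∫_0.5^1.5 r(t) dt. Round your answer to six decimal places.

0.337470

Δt = (1.5 − 0.5)/4 = 0.25.
Right endpoints: 0.75, 1, 1.25, 1.5.
r(0.75) ≈ 0.472367, r(1) ≈ 0.367879, r(1.25) ≈ 0.286505, r(1.5) ≈ 0.223130.
Sum = Δt · [r(0.75) + r(1) + r(1.25) + r(1.5)].
Sum ≈ 0.337470.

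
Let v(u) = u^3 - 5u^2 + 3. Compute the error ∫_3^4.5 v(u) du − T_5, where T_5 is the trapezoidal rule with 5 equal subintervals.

-0.140625

Exact integral: ∫_3^4.5 v(u) du = -20.109375.
T_5 = -19.96875.
Error = -20.109375 − (-19.96875) = -0.140625.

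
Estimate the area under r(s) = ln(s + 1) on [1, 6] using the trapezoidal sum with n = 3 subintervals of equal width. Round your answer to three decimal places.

7.155

Δs = (6 − 1)/3 = 5/3.
r(1) ≈ 0.693, r(8/3) ≈ 1.299, r(13/3) ≈ 1.674, r(6) ≈ 1.946.
T_3 = (Δs/2)·[r(s_0) + 2r(s_1) + 2r(s_2) + r(s_3)].
Sum ≈ 7.155.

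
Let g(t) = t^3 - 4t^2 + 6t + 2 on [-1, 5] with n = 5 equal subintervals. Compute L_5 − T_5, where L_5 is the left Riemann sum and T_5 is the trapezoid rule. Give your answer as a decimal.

L_5 = 35.28.
T_5 = 74.88.
L_5 − T_5 = -39.6.

-39.6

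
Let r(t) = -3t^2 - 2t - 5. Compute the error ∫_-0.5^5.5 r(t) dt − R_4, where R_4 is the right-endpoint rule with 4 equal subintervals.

Exact integral: ∫_-0.5^5.5 r(t) dt = -226.5.
R_4 = -309.75.
Error = -226.5 − (-309.75) = 83.25.

83.25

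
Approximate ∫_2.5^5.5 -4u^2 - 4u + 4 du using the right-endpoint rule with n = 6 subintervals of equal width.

Δu = (5.5 − 2.5)/6 = 0.5.
Right endpoints: 3, 3.5, 4, 4.5, 5, 5.5.
f(3) = -44, f(3.5) = -59, f(4) = -76, f(4.5) = -95, f(5) = -116, f(5.5) = -139.
Sum = Δu · [f(3) + f(3.5) + f(4) + ...].
Sum = -264.5.

-264.5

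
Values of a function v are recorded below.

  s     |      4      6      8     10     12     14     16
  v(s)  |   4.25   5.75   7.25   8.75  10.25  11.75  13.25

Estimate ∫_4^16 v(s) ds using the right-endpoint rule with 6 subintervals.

Δs = 2.
Sum = 2·[5.75 + 7.25 + 8.75 + 10.25 + 11.75 + 13.25] = 114.

114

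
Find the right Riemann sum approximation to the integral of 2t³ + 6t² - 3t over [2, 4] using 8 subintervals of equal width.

Δt = (4 − 2)/8 = 0.25.
Right endpoints: 2.25, 2.5, 2.75, 3, 3.25, 3.5, 3.75, 4.
f(2.25) = 46.40625, f(2.5) = 61.25, f(2.75) = 78.71875, f(3) = 99, f(3.25) = 122.28125, f(3.5) = 148.75, f(3.75) = 178.59375, f(4) = 212.
Sum = Δt · [f(2.25) + f(2.5) + f(2.75) + ...].
Sum = 236.75.

236.75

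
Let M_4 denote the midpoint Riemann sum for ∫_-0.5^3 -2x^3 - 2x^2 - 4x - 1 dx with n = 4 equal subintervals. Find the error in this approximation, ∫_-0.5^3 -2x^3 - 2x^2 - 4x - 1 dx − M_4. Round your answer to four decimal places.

-2.1214

Exact integral: ∫_-0.5^3 f(x) dx ≈ -79.552083.
M_4 ≈ -77.430664.
Error ≈ -79.552083 − (-77.430664) ≈ -2.1214.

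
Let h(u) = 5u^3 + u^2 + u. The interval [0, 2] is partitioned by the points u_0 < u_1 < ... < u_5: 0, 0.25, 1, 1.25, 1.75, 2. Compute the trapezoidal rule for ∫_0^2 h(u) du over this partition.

26.015625

Subinterval widths: 0.25, 0.75, 0.25, 0.5, 0.25.
h(0) = 0, h(0.25) = 0.390625, h(1) = 7, h(1.25) = 12.578125, h(1.75) = 31.609375, h(2) = 46.
On each subinterval the trapezoid contributes (Δu_i/2)·[h(u_{i-1}) + h(u_i)].
Sum = 26.015625.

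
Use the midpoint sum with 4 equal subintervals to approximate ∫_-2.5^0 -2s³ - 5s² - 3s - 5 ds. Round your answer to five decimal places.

-9.83887

Δs = (0 − (-2.5))/4 = 0.625.
Midpoints: -2.1875, -1.5625, -0.9375, -0.3125.
f(-2.1875) = -2925/2048, f(-1.5625) = -10015/2048, f(-0.9375) = -10105/2048, f(-0.3125) = -9195/2048.
Sum = Δs · [f(-2.1875) + f(-1.5625) + f(-0.9375) + f(-0.3125)].
Sum ≈ -9.83887.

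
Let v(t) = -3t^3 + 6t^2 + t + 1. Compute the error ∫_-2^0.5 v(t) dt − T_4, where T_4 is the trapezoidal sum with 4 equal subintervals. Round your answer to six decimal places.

-2.075195

Exact integral: ∫_-2^0.5 v(t) dt = 28.828125.
T_4 ≈ 30.90332031.
Error ≈ 28.828125 − 30.90332031 ≈ -2.075195.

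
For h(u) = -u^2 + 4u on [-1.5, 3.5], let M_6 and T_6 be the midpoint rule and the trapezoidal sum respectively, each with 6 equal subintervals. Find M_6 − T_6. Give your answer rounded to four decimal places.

0.8681

M_6 ≈ 4.872685.
T_6 ≈ 4.004630.
M_6 − T_6 ≈ 0.8681.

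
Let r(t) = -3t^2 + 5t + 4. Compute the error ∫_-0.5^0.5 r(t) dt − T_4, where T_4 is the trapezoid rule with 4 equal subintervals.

Exact integral: ∫_-0.5^0.5 r(t) dt = 3.75.
T_4 = 3.71875.
Error = 3.75 − 3.71875 = 0.03125.

0.03125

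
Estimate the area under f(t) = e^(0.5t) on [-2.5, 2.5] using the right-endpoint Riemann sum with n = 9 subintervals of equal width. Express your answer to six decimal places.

Δt = (2.5 − (-2.5))/9 = 5/9.
Right endpoints: -35/18, -25/18, -5/6, -5/18, 5/18, 5/6, 25/18, 35/18, 2.5.
f(-35/18) ≈ 0.378242, f(-25/18) ≈ 0.499352, f(-5/6) ≈ 0.659241, f(-5/18) ≈ 0.870325, f(5/18) ≈ 1.148996, f(5/6) ≈ 1.516897, f(25/18) ≈ 2.002596, f(35/18) ≈ 2.643813, f(2.5) ≈ 3.490343.
Sum = Δt · [f(-35/18) + f(-25/18) + f(-5/6) + ...].
Sum ≈ 7.338780.

7.338780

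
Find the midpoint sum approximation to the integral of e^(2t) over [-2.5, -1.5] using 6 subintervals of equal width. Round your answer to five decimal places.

Δt = (-1.5 − (-2.5))/6 = 1/6.
Midpoints: -29/12, -2.25, -25/12, -23/12, -1.75, -19/12.
f(-29/12) ≈ 0.00796, f(-2.25) ≈ 0.01111, f(-25/12) ≈ 0.01550, f(-23/12) ≈ 0.02164, f(-1.75) ≈ 0.03020, f(-19/12) ≈ 0.04214.
Sum = Δt · [f(-29/12) + f(-2.25) + f(-25/12) + ...].
Sum ≈ 0.02143.

0.02143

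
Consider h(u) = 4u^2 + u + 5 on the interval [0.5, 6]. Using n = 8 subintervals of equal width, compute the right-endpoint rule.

385.98828125

Δu = (6 − 0.5)/8 = 0.6875.
Right endpoints: 1.1875, 1.875, 2.5625, 3.25, 3.9375, 4.625, 5.3125, 6.
h(1.1875) = 11.828125, h(1.875) = 20.9375, h(2.5625) = 33.828125, h(3.25) = 50.5, h(3.9375) = 70.953125, h(4.625) = 95.1875, h(5.3125) = 123.203125, h(6) = 155.
Sum = Δu · [h(1.1875) + h(1.875) + h(2.5625) + ...].
Sum = 385.98828125.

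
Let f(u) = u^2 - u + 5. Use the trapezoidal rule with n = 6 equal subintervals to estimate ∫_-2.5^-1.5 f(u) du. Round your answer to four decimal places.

11.0880

Δu = (-1.5 − (-2.5))/6 = 1/6.
f(-2.5) = 13.75, f(-7/3) = 115/9, f(-13/6) = 427/36, f(-2) = 11, f(-11/6) = 367/36, f(-5/3) = 85/9, f(-1.5) = 8.75.
T_6 = (Δu/2)·[f(u_0) + 2f(u_1) + ... + 2f(u_{5}) + f(u_6)].
Sum ≈ 11.0880.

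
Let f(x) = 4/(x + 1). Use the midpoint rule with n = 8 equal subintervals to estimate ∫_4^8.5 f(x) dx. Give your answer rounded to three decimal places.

2.566

Δx = (8.5 − 4)/8 = 0.5625.
Midpoints: 4.28125, 4.84375, 5.40625, 5.96875, 6.53125, 7.09375, 7.65625, 8.21875.
f(4.28125) = 128/169, f(4.84375) = 128/187, f(5.40625) = 128/205, f(5.96875) = 128/223, f(6.53125) = 128/241, f(7.09375) = 128/259, f(7.65625) = 128/277, f(8.21875) = 128/295.
Sum = Δx · [f(4.28125) + f(4.84375) + f(5.40625) + ...].
Sum ≈ 2.566.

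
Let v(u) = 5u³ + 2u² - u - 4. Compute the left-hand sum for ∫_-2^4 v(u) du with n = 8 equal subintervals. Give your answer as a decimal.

Δu = (4 − (-2))/8 = 0.75.
Left endpoints: -2, -1.25, -0.5, 0.25, 1, 1.75, 2.5, 3.25.
v(-2) = -34, v(-1.25) = -9.390625, v(-0.5) = -3.625, v(0.25) = -4.046875, v(1) = 2, v(1.75) = 27.171875, v(2.5) = 84.125, v(3.25) = 185.515625.
Sum = Δu · [v(-2) + v(-1.25) + v(-0.5) + ...].
Sum = 185.8125.

185.8125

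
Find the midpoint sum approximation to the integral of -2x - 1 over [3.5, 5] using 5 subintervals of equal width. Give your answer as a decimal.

Δx = (5 − 3.5)/5 = 0.3.
Midpoints: 3.65, 3.95, 4.25, 4.55, 4.85.
f(3.65) = -8.3, f(3.95) = -8.9, f(4.25) = -9.5, f(4.55) = -10.1, f(4.85) = -10.7.
Sum = Δx · [f(3.65) + f(3.95) + f(4.25) + f(4.55) + f(4.85)].
Sum = -14.25.

-14.25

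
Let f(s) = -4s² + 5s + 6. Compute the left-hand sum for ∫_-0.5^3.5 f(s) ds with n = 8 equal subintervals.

Δs = (3.5 − (-0.5))/8 = 0.5.
Left endpoints: -0.5, 0, 0.5, 1, 1.5, 2, 2.5, 3.
f(-0.5) = 2.5, f(0) = 6, f(0.5) = 7.5, f(1) = 7, f(1.5) = 4.5, f(2) = 0, f(2.5) = -6.5, f(3) = -15.
Sum = Δs · [f(-0.5) + f(0) + f(0.5) + ...].
Sum = 3.

3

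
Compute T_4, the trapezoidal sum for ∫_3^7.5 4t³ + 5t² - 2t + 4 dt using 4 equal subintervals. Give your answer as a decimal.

3776.484375

Δt = (7.5 − 3)/4 = 1.125.
f(3) = 151, f(4.125) = 361.5859375, f(5.25) = 710.125, f(6.375) = 1230.7890625, f(7.5) = 1957.75.
T_4 = (Δt/2)·[f(t_0) + 2f(t_1) + 2f(t_2) + 2f(t_3) + f(t_4)].
Sum = 3776.484375.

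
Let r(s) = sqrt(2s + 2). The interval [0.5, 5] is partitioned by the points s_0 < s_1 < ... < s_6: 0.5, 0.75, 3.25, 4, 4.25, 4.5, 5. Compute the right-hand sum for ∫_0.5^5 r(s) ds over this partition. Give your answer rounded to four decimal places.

13.4994

Subinterval widths: 0.25, 2.5, 0.75, 0.25, 0.25, 0.5.
Right endpoints: 0.75, 3.25, 4, 4.25, 4.5, 5.
r(0.75) ≈ 1.8708, r(3.25) ≈ 2.9155, r(4) ≈ 3.1623, r(4.25) ≈ 3.2404, r(4.5) ≈ 3.3166, r(5) ≈ 3.4641.
Sum = Σ Δs_i · r(s_i).
Sum ≈ 13.4994.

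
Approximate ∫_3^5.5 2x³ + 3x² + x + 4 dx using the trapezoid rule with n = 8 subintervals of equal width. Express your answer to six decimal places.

Δx = (5.5 − 3)/8 = 0.3125.
f(3) = 88, f(3.3125) = 231269/2048, f(3.625) = 142.31640625, f(3.9375) = 361559/2048, f(4.25) = 215.96875, f(4.5625) = 534449/2048, f(4.875) = 311.88671875, f(5.1875) = 755939/2048, f(5.5) = 433.
T_8 = (Δx/2)·[f(x_0) + 2f(x_1) + ... + 2f(x_{7}) + f(x_8)].
Sum ≈ 578.190918.

578.190918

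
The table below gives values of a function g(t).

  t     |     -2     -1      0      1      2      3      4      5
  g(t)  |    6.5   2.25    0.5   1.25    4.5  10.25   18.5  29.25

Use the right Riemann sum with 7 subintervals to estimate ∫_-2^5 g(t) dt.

66.5

Δt = 1.
Sum = 1·[2.25 + 0.5 + 1.25 + 4.5 + 10.25 + 18.5 + 29.25] = 66.5.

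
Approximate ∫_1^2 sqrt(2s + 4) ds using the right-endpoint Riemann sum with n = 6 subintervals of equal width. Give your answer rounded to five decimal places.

Δs = (2 − 1)/6 = 1/6.
Right endpoints: 7/6, 4/3, 1.5, 5/3, 11/6, 2.
f(7/6) ≈ 2.51661, f(4/3) ≈ 2.58199, f(1.5) ≈ 2.64575, f(5/3) ≈ 2.70801, f(11/6) ≈ 2.76887, f(2) ≈ 2.82843.
Sum = Δs · [f(7/6) + f(4/3) + f(1.5) + ...].
Sum ≈ 2.67494.

2.67494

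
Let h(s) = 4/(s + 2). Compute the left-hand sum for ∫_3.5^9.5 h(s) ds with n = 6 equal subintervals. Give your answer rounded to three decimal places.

3.149

Δs = (9.5 − 3.5)/6 = 1.
Left endpoints: 3.5, 4.5, 5.5, 6.5, 7.5, 8.5.
h(3.5) = 8/11, h(4.5) = 8/13, h(5.5) = 8/15, h(6.5) = 8/17, h(7.5) = 8/19, h(8.5) = 8/21.
Sum = Δs · [h(3.5) + h(4.5) + h(5.5) + ...].
Sum ≈ 3.149.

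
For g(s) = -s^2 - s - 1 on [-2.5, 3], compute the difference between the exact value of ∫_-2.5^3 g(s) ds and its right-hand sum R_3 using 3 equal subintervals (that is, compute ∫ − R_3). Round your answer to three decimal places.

10.644

Exact integral: ∫_-2.5^3 g(s) ds ≈ -21.08333.
R_3 ≈ -31.72685.
Error ≈ -21.08333 − (-31.72685) ≈ 10.644.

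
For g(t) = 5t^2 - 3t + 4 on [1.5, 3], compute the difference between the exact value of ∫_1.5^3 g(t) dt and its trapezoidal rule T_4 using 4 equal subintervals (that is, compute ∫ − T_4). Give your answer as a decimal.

Exact integral: ∫_1.5^3 g(t) dt = 35.25.
T_4 = 35.42578125.
Error = 35.25 − 35.42578125 = -0.17578125.

-0.17578125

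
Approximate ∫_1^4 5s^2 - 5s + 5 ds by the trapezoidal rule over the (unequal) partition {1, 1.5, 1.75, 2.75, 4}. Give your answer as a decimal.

85.078125

Subinterval widths: 0.5, 0.25, 1, 1.25.
f(1) = 5, f(1.5) = 8.75, f(1.75) = 11.5625, f(2.75) = 29.0625, f(4) = 65.
On each subinterval the trapezoid contributes (Δs_i/2)·[f(s_{i-1}) + f(s_i)].
Sum = 85.078125.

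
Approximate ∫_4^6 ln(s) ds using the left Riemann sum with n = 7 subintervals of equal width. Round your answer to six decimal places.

Δs = (6 − 4)/7 = 2/7.
Left endpoints: 4, 30/7, 32/7, 34/7, 36/7, 38/7, 40/7.
f(4) ≈ 1.386294, f(30/7) ≈ 1.455287, f(32/7) ≈ 1.519826, f(34/7) ≈ 1.580450, f(36/7) ≈ 1.637609, f(38/7) ≈ 1.691676, f(40/7) ≈ 1.742969.
Sum = Δs · [f(4) + f(30/7) + f(32/7) + ...].
Sum ≈ 3.146889.

3.146889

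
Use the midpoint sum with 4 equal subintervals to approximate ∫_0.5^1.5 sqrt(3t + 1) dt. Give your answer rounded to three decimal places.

1.989

Δt = (1.5 − 0.5)/4 = 0.25.
Midpoints: 0.625, 0.875, 1.125, 1.375.
f(0.625) ≈ 1.696, f(0.875) ≈ 1.904, f(1.125) ≈ 2.092, f(1.375) ≈ 2.264.
Sum = Δt · [f(0.625) + f(0.875) + f(1.125) + f(1.375)].
Sum ≈ 1.989.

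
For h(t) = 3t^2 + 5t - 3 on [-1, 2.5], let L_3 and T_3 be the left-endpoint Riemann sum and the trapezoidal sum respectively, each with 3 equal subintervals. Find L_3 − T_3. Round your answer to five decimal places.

-19.39583

L_3 ≈ 2.2361111.
T_3 ≈ 21.6319444.
L_3 − T_3 ≈ -19.39583.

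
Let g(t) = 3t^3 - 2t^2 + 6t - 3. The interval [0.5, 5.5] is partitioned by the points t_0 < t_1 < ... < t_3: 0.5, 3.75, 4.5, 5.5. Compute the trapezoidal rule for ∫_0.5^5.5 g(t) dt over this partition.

Subinterval widths: 3.25, 0.75, 1.
g(0.5) = -0.125, g(3.75) = 149.578125, g(4.5) = 256.875, g(5.5) = 468.625.
On each subinterval the trapezoid contributes (Δt_i/2)·[g(t_{i-1}) + g(t_i)].
Sum = 758.03125.

758.03125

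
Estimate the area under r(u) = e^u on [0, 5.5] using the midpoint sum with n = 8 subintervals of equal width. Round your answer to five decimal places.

238.95801

Δu = (5.5 − 0)/8 = 0.6875.
Midpoints: 0.34375, 1.03125, 1.71875, 2.40625, 3.09375, 3.78125, 4.46875, 5.15625.
r(0.34375) ≈ 1.41023, r(1.03125) ≈ 2.80457, r(1.71875) ≈ 5.57755, r(2.40625) ≈ 11.09229, r(3.09375) ≈ 22.05965, r(3.78125) ≈ 43.87085, r(4.46875) ≈ 87.24760, r(5.15625) ≈ 173.51256.
Sum = Δu · [r(0.34375) + r(1.03125) + r(1.71875) + ...].
Sum ≈ 238.95801.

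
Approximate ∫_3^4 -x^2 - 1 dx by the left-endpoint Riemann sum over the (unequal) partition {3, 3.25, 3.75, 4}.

-12.046875

Subinterval widths: 0.25, 0.5, 0.25.
Left endpoints: 3, 3.25, 3.75.
f(3) = -10, f(3.25) = -11.5625, f(3.75) = -15.0625.
Sum = Σ Δx_i · f(x_i).
Sum = -12.046875.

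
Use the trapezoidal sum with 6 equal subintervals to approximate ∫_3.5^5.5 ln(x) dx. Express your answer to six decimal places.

2.990483

Δx = (5.5 − 3.5)/6 = 1/3.
f(3.5) ≈ 1.252763, f(23/6) ≈ 1.343735, f(25/6) ≈ 1.427116, f(4.5) ≈ 1.504077, f(29/6) ≈ 1.575536, f(31/6) ≈ 1.642228, f(5.5) ≈ 1.704748.
T_6 = (Δx/2)·[f(x_0) + 2f(x_1) + ... + 2f(x_{5}) + f(x_6)].
Sum ≈ 2.990483.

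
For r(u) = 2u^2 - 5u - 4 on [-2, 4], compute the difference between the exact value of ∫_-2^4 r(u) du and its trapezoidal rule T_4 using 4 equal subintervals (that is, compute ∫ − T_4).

Exact integral: ∫_-2^4 r(u) du = -6.
T_4 = -1.5.
Error = -6 − (-1.5) = -4.5.

-4.5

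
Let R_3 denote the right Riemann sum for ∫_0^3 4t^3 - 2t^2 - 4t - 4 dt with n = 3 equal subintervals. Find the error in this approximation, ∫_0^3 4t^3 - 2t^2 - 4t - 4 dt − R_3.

-47

Exact integral: ∫_0^3 f(t) dt = 33.
R_3 = 80.
Error = 33 − 80 = -47.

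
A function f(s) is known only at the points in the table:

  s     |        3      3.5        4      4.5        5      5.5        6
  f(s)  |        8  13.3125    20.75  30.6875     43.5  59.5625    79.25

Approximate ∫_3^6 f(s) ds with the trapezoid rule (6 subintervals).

Δs = 0.5.
T_6 = (0.5/2)·[8 + 2·13.3125 + 2·20.75 + 2·30.6875 + 2·43.5 + 2·59.5625 + 79.25] = 105.71875.

105.71875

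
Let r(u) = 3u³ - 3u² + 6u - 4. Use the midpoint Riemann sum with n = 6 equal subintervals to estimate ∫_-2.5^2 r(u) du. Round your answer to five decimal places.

Δu = (2 − (-2.5))/6 = 0.75.
Midpoints: -2.125, -1.375, -0.625, 0.125, 0.875, 1.625.
r(-2.125) = -30251/512, r(-1.375) = -13169/512, r(-0.625) = -4943/512, r(0.125) = -1685/512, r(0.875) = 493/512, r(1.625) = 5479/512.
Sum = Δu · [r(-2.125) + r(-1.375) + r(-0.625) + ...].
Sum ≈ -64.56445.

-64.56445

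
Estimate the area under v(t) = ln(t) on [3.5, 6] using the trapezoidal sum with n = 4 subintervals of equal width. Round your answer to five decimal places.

Δt = (6 − 3.5)/4 = 0.625.
v(3.5) ≈ 1.25276, v(4.125) ≈ 1.41707, v(4.75) ≈ 1.55814, v(5.375) ≈ 1.68176, v(6) ≈ 1.79176.
T_4 = (Δt/2)·[v(t_0) + 2v(t_1) + 2v(t_2) + 2v(t_3) + v(t_4)].
Sum ≈ 3.86202.

3.86202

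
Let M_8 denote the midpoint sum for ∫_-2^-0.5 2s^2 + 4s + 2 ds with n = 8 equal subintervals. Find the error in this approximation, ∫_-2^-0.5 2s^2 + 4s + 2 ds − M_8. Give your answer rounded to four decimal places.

0.0088

Exact integral: ∫_-2^-0.5 f(s) ds = 0.75.
M_8 ≈ 0.741211.
Error ≈ 0.75 − 0.741211 ≈ 0.0088.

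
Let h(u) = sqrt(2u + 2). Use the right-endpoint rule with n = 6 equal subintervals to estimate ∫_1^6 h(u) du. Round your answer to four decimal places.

15.5067

Δu = (6 − 1)/6 = 5/6.
Right endpoints: 11/6, 8/3, 3.5, 13/3, 31/6, 6.
h(11/6) ≈ 2.3805, h(8/3) ≈ 2.7080, h(3.5) ≈ 3.0000, h(13/3) ≈ 3.2660, h(31/6) ≈ 3.5119, h(6) ≈ 3.7417.
Sum = Δu · [h(11/6) + h(8/3) + h(3.5) + ...].
Sum ≈ 15.5067.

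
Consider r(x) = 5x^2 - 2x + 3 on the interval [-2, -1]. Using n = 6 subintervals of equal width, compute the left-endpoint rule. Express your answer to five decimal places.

Δx = (-1 − (-2))/6 = 1/6.
Left endpoints: -2, -11/6, -5/3, -1.5, -4/3, -7/6.
r(-2) = 27, r(-11/6) = 845/36, r(-5/3) = 182/9, r(-1.5) = 17.25, r(-4/3) = 131/9, r(-7/6) = 437/36.
Sum = Δx · [r(-2) + r(-11/6) + r(-5/3) + ...].
Sum ≈ 19.10648.

19.10648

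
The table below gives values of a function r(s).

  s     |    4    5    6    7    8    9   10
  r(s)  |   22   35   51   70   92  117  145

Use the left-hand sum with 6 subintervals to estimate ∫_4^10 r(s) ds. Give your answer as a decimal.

Δs = 1.
Sum = 1·[22 + 35 + 51 + 70 + 92 + 117] = 387.

387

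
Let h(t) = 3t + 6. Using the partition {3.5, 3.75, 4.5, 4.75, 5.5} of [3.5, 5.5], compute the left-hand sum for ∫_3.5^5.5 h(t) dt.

37.125

Subinterval widths: 0.25, 0.75, 0.25, 0.75.
Left endpoints: 3.5, 3.75, 4.5, 4.75.
h(3.5) = 16.5, h(3.75) = 17.25, h(4.5) = 19.5, h(4.75) = 20.25.
Sum = Σ Δt_i · h(t_i).
Sum = 37.125.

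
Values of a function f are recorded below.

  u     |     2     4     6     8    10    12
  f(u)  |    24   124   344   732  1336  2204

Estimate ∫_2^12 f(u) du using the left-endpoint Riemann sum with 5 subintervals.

5120

Δu = 2.
Sum = 2·[24 + 124 + 344 + 732 + 1336] = 5120.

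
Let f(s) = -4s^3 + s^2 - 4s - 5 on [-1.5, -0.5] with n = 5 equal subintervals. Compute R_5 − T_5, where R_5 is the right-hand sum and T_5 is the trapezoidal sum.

R_5 = 3.27.
T_5 = 5.17.
R_5 − T_5 = -1.9.

-1.9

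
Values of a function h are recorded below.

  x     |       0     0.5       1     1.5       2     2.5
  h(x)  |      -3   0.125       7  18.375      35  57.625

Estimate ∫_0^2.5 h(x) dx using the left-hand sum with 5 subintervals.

Δx = 0.5.
Sum = 0.5·[(-3) + 0.125 + 7 + 18.375 + 35] = 28.75.

28.75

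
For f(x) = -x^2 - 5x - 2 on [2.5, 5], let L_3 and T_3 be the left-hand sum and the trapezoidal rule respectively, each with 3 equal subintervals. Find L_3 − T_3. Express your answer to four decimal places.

L_3 ≈ -75.601852.
T_3 ≈ -88.622685.
L_3 − T_3 ≈ 13.0208.

13.0208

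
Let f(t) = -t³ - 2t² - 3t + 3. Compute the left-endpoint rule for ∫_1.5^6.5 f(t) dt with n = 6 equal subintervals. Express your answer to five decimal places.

-526.33102

Δt = (6.5 − 1.5)/6 = 5/6.
Left endpoints: 1.5, 7/3, 19/6, 4, 29/6, 17/3.
f(1.5) = -9.375, f(7/3) = -745/27, f(19/6) = -12595/216, f(4) = -105, f(29/6) = -36965/216, f(17/3) = -7025/27.
Sum = Δt · [f(1.5) + f(7/3) + f(19/6) + ...].
Sum ≈ -526.33102.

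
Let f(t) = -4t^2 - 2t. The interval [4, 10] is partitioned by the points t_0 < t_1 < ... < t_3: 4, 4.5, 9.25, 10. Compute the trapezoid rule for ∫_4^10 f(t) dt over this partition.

-1403.8125

Subinterval widths: 0.5, 4.75, 0.75.
f(4) = -72, f(4.5) = -90, f(9.25) = -360.75, f(10) = -420.
On each subinterval the trapezoid contributes (Δt_i/2)·[f(t_{i-1}) + f(t_i)].
Sum = -1403.8125.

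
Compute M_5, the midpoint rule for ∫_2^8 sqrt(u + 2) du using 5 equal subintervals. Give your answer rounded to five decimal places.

15.75400

Δu = (8 − 2)/5 = 1.2.
Midpoints: 2.6, 3.8, 5, 6.2, 7.4.
f(2.6) ≈ 2.14476, f(3.8) ≈ 2.40832, f(5) ≈ 2.64575, f(6.2) ≈ 2.86356, f(7.4) ≈ 3.06594.
Sum = Δu · [f(2.6) + f(3.8) + f(5) + f(6.2) + f(7.4)].
Sum ≈ 15.75400.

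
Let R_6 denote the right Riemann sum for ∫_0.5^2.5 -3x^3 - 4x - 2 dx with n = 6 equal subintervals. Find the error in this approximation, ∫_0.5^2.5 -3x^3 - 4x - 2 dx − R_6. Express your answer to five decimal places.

9.58333

Exact integral: ∫_0.5^2.5 f(x) dx = -45.25.
R_6 ≈ -54.8333333.
Error ≈ -45.25 − (-54.8333333) ≈ 9.58333.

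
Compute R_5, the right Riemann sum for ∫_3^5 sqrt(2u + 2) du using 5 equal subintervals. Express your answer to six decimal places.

6.440204

Δu = (5 − 3)/5 = 0.4.
Right endpoints: 3.4, 3.8, 4.2, 4.6, 5.
f(3.4) ≈ 2.966479, f(3.8) ≈ 3.098387, f(4.2) ≈ 3.224903, f(4.6) ≈ 3.346640, f(5) ≈ 3.464102.
Sum = Δu · [f(3.4) + f(3.8) + f(4.2) + f(4.6) + f(5)].
Sum ≈ 6.440204.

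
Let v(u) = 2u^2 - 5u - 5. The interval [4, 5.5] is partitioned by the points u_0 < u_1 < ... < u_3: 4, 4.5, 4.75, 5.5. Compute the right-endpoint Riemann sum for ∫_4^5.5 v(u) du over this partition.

Subinterval widths: 0.5, 0.25, 0.75.
Right endpoints: 4.5, 4.75, 5.5.
v(4.5) = 13, v(4.75) = 16.375, v(5.5) = 28.
Sum = Σ Δu_i · v(u_i).
Sum = 31.59375.

31.59375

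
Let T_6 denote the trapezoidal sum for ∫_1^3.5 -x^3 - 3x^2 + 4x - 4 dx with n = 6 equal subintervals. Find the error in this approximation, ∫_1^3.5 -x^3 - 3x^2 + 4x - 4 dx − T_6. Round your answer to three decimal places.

0.705

Exact integral: ∫_1^3.5 f(x) dx = -66.640625.
T_6 ≈ -67.34592.
Error ≈ -66.640625 − (-67.34592) ≈ 0.705.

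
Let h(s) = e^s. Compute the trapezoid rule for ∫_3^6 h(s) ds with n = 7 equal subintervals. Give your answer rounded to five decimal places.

389.19287

Δs = (6 − 3)/7 = 3/7.
h(3) ≈ 20.08554, h(24/7) ≈ 30.83256, h(27/7) ≈ 47.32993, h(30/7) ≈ 72.65442, h(33/7) ≈ 111.52912, h(36/7) ≈ 171.20423, h(39/7) ≈ 262.80927, h(6) ≈ 403.42879.
T_7 = (Δs/2)·[h(s_0) + 2h(s_1) + ... + 2h(s_{6}) + h(s_7)].
Sum ≈ 389.19287.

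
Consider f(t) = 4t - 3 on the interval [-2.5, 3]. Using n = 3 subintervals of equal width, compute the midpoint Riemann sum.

Δt = (3 − (-2.5))/3 = 11/6.
Midpoints: -19/12, 0.25, 25/12.
f(-19/12) = -28/3, f(0.25) = -2, f(25/12) = 16/3.
Sum = Δt · [f(-19/12) + f(0.25) + f(25/12)].
Sum = -11.

-11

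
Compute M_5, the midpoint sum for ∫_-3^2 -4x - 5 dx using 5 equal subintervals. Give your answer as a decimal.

-15

Δx = (2 − (-3))/5 = 1.
Midpoints: -2.5, -1.5, -0.5, 0.5, 1.5.
f(-2.5) = 5, f(-1.5) = 1, f(-0.5) = -3, f(0.5) = -7, f(1.5) = -11.
Sum = Δx · [f(-2.5) + f(-1.5) + f(-0.5) + f(0.5) + f(1.5)].
Sum = -15.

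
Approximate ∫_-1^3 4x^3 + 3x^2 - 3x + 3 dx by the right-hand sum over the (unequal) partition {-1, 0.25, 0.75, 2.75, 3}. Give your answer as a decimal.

Subinterval widths: 1.25, 0.5, 2, 0.25.
Right endpoints: 0.25, 0.75, 2.75, 3.
f(0.25) = 2.5, f(0.75) = 4.125, f(2.75) = 100.625, f(3) = 129.
Sum = Σ Δx_i · f(x_i).
Sum = 238.6875.

238.6875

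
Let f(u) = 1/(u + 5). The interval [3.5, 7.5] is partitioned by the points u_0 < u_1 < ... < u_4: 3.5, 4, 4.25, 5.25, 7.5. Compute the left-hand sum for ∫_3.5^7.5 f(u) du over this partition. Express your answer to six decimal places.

0.414222

Subinterval widths: 0.5, 0.25, 1, 2.25.
Left endpoints: 3.5, 4, 4.25, 5.25.
f(3.5) = 2/17, f(4) = 1/9, f(4.25) = 4/37, f(5.25) = 4/41.
Sum = Σ Δu_i · f(u_i).
Sum ≈ 0.414222.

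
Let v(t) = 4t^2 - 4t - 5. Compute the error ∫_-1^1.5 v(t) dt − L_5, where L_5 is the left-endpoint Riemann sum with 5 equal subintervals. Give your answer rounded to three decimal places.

-1.667

Exact integral: ∫_-1^1.5 v(t) dt ≈ -9.16667.
L_5 = -7.5.
Error ≈ -9.16667 − (-7.5) ≈ -1.667.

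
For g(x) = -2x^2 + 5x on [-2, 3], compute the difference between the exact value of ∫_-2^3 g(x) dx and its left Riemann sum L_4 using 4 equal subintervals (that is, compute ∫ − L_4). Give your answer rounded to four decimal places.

11.9792

Exact integral: ∫_-2^3 g(x) dx ≈ -10.833333.
L_4 = -22.8125.
Error ≈ -10.833333 − (-22.8125) ≈ 11.9792.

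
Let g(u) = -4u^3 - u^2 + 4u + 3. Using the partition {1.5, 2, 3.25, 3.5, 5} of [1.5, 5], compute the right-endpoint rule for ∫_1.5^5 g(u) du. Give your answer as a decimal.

Subinterval widths: 0.5, 1.25, 0.25, 1.5.
Right endpoints: 2, 3.25, 3.5, 5.
g(2) = -25, g(3.25) = -131.875, g(3.5) = -166.75, g(5) = -502.
Sum = Σ Δu_i · g(u_i).
Sum = -972.03125.

-972.03125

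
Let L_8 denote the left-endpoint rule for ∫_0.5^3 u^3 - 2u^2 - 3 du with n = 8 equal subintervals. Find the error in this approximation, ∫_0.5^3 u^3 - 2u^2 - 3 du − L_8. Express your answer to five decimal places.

1.33260

Exact integral: ∫_0.5^3 f(u) du ≈ -5.1822917.
L_8 ≈ -6.5148926.
Error ≈ -5.1822917 − (-6.5148926) ≈ 1.33260.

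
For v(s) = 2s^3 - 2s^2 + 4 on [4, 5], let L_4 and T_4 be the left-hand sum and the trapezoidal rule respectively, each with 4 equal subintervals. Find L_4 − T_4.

-13

L_4 = 135.09375.
T_4 = 148.09375.
L_4 − T_4 = -13.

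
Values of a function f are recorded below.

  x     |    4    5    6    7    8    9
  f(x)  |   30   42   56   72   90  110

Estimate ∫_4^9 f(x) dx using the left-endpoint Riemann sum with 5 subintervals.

Δx = 1.
Sum = 1·[30 + 42 + 56 + 72 + 90] = 290.

290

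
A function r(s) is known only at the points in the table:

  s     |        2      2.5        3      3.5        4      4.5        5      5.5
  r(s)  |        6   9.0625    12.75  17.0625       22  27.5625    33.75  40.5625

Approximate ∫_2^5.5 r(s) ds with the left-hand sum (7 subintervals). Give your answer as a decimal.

Δs = 0.5.
Sum = 0.5·[6 + 9.0625 + 12.75 + 17.0625 + 22 + 27.5625 + 33.75] = 64.09375.

64.09375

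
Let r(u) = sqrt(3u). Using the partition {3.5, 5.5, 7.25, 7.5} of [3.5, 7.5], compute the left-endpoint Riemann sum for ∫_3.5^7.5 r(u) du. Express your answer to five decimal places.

14.75520

Subinterval widths: 2, 1.75, 0.25.
Left endpoints: 3.5, 5.5, 7.25.
r(3.5) ≈ 3.24037, r(5.5) ≈ 4.06202, r(7.25) ≈ 4.66369.
Sum = Σ Δu_i · r(u_i).
Sum ≈ 14.75520.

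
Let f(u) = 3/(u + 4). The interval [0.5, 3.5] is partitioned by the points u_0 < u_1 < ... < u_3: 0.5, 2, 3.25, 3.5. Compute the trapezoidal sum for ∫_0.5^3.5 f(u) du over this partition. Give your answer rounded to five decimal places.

1.54784

Subinterval widths: 1.5, 1.25, 0.25.
f(0.5) = 2/3, f(2) = 0.5, f(3.25) = 12/29, f(3.5) = 0.4.
On each subinterval the trapezoid contributes (Δu_i/2)·[f(u_{i-1}) + f(u_i)].
Sum ≈ 1.54784.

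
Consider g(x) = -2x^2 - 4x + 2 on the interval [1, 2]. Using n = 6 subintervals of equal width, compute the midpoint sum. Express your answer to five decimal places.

-8.66204

Δx = (2 − 1)/6 = 1/6.
Midpoints: 13/12, 1.25, 17/12, 19/12, 1.75, 23/12.
g(13/12) = -337/72, g(1.25) = -6.125, g(17/12) = -553/72, g(19/12) = -673/72, g(1.75) = -11.125, g(23/12) = -937/72.
Sum = Δx · [g(13/12) + g(1.25) + g(17/12) + ...].
Sum ≈ -8.66204.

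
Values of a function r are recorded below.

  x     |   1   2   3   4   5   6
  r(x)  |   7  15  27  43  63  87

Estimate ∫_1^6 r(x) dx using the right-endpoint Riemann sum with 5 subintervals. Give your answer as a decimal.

235

Δx = 1.
Sum = 1·[15 + 27 + 43 + 63 + 87] = 235.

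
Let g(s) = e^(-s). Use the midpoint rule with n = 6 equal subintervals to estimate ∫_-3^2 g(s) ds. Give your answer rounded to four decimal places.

Δs = (2 − (-3))/6 = 5/6.
Midpoints: -31/12, -1.75, -11/12, -1/12, 0.75, 19/12.
g(-31/12) ≈ 13.2412, g(-1.75) ≈ 5.7546, g(-11/12) ≈ 2.5009, g(-1/12) ≈ 1.0869, g(0.75) ≈ 0.4724, g(19/12) ≈ 0.2053.
Sum = Δs · [g(-31/12) + g(-1.75) + g(-11/12) + ...].
Sum ≈ 19.3844.

19.3844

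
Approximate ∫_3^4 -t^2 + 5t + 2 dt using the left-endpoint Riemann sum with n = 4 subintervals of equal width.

Δt = (4 − 3)/4 = 0.25.
Left endpoints: 3, 3.25, 3.5, 3.75.
f(3) = 8, f(3.25) = 7.6875, f(3.5) = 7.25, f(3.75) = 6.6875.
Sum = Δt · [f(3) + f(3.25) + f(3.5) + f(3.75)].
Sum = 7.40625.

7.40625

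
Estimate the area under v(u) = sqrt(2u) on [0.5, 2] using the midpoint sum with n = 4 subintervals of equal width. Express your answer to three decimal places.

Δu = (2 − 0.5)/4 = 0.375.
Midpoints: 0.6875, 1.0625, 1.4375, 1.8125.
v(0.6875) ≈ 1.173, v(1.0625) ≈ 1.458, v(1.4375) ≈ 1.696, v(1.8125) ≈ 1.904.
Sum = Δu · [v(0.6875) + v(1.0625) + v(1.4375) + v(1.8125)].
Sum ≈ 2.336.

2.336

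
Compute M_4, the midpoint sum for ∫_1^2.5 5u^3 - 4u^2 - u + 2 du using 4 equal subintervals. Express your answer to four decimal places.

Δu = (2.5 − 1)/4 = 0.375.
Midpoints: 1.1875, 1.5625, 1.9375, 2.3125.
f(1.1875) = 14519/4096, f(1.5625) = 39917/4096, f(1.9375) = 87707/4096, f(2.3125) = 164369/4096.
Sum = Δu · [f(1.1875) + f(1.5625) + f(1.9375) + f(2.3125)].
Sum ≈ 28.0620.

28.0620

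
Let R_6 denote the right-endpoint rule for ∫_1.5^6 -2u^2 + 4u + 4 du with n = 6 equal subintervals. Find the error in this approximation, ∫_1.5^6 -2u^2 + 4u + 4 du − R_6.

Exact integral: ∫_1.5^6 f(u) du = -56.25.
R_6 = -75.65625.
Error = -56.25 − (-75.65625) = 19.40625.

19.40625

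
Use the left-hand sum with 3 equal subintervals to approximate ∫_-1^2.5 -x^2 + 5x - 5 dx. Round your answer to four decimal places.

Δx = (2.5 − (-1))/3 = 7/6.
Left endpoints: -1, 1/6, 4/3.
f(-1) = -11, f(1/6) = -151/36, f(4/3) = -1/9.
Sum = Δx · [f(-1) + f(1/6) + f(4/3)].
Sum ≈ -17.8565.

-17.8565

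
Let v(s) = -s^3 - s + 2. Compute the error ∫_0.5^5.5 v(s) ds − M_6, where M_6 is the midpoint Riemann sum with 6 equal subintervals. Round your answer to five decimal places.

-2.60417

Exact integral: ∫_0.5^5.5 v(s) ds = -233.75.
M_6 ≈ -231.1458333.
Error ≈ -233.75 − (-231.1458333) ≈ -2.60417.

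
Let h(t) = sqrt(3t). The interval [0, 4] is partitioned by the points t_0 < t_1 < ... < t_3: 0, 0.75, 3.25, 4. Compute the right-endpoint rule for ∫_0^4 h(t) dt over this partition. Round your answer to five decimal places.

Subinterval widths: 0.75, 2.5, 0.75.
Right endpoints: 0.75, 3.25, 4.
h(0.75) ≈ 1.50000, h(3.25) ≈ 3.12250, h(4) ≈ 3.46410.
Sum = Σ Δt_i · h(t_i).
Sum ≈ 11.52932.

11.52932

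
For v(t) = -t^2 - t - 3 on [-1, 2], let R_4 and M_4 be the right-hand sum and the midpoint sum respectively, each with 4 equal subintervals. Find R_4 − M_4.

-2.671875

R_4 = -16.03125.
M_4 = -13.359375.
R_4 − M_4 = -2.671875.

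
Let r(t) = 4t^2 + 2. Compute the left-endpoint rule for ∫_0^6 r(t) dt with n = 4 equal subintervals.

Δt = (6 − 0)/4 = 1.5.
Left endpoints: 0, 1.5, 3, 4.5.
r(0) = 2, r(1.5) = 11, r(3) = 38, r(4.5) = 83.
Sum = Δt · [r(0) + r(1.5) + r(3) + r(4.5)].
Sum = 201.

201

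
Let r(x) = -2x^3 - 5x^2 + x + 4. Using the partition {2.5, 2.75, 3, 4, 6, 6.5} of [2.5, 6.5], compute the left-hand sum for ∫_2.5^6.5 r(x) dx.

-825.1640625

Subinterval widths: 0.25, 0.25, 1, 2, 0.5.
Left endpoints: 2.5, 2.75, 3, 4, 6.
r(2.5) = -56, r(2.75) = -72.65625, r(3) = -92, r(4) = -200, r(6) = -602.
Sum = Σ Δx_i · r(x_i).
Sum = -825.1640625.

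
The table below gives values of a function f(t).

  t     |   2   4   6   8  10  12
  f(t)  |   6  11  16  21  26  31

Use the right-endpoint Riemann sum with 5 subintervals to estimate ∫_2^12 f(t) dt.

Δt = 2.
Sum = 2·[11 + 16 + 21 + 26 + 31] = 210.

210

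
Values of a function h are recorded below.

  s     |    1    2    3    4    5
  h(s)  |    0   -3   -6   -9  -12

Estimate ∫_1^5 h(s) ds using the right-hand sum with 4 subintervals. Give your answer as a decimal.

Δs = 1.
Sum = 1·[(-3) + (-6) + (-9) + (-12)] = -30.

-30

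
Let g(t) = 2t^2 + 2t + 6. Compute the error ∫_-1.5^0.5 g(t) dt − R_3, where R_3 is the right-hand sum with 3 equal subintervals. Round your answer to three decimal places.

Exact integral: ∫_-1.5^0.5 g(t) dt ≈ 12.33333.
R_3 ≈ 12.62963.
Error ≈ 12.33333 − 12.62963 ≈ -0.296.

-0.296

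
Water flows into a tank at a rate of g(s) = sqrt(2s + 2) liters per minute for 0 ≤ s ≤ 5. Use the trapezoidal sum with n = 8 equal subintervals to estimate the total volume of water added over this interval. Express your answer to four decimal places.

Δs = (5 − 0)/8 = 0.625.
g(0) ≈ 1.4142, g(0.625) ≈ 1.8028, g(1.25) ≈ 2.1213, g(1.875) ≈ 2.3979, g(2.5) ≈ 2.6458, g(3.125) ≈ 2.8723, g(3.75) ≈ 3.0822, g(4.375) ≈ 3.2787, g(5) ≈ 3.4641.
T_8 = (Δs/2)·[g(s_0) + 2g(s_1) + ... + 2g(s_{7}) + g(s_8)].
Sum ≈ 12.9001.

12.9001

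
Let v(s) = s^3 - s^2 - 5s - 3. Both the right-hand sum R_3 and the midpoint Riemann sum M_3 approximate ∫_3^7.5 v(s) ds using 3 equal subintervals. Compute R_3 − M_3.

281.1796875

R_3 = 776.25.
M_3 = 495.0703125.
R_3 − M_3 = 281.1796875.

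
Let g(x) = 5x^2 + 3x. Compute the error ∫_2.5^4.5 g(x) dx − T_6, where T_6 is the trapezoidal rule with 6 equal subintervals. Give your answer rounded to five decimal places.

Exact integral: ∫_2.5^4.5 g(x) dx ≈ 146.8333333.
T_6 ≈ 147.0185185.
Error ≈ 146.8333333 − 147.0185185 ≈ -0.18519.

-0.18519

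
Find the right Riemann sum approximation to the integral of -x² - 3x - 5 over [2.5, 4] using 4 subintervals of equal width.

-40.95703125

Δx = (4 − 2.5)/4 = 0.375.
Right endpoints: 2.875, 3.25, 3.625, 4.
f(2.875) = -21.890625, f(3.25) = -25.3125, f(3.625) = -29.015625, f(4) = -33.
Sum = Δx · [f(2.875) + f(3.25) + f(3.625) + f(4)].
Sum = -40.95703125.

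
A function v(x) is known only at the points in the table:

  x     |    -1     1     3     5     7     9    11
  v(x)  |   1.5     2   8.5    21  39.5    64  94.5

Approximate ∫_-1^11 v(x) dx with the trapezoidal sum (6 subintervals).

366

Δx = 2.
T_6 = (2/2)·[1.5 + 2·2 + 2·8.5 + 2·21 + 2·39.5 + 2·64 + 94.5] = 366.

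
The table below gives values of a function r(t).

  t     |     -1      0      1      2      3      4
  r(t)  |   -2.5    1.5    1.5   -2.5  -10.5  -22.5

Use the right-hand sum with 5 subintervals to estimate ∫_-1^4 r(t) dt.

Δt = 1.
Sum = 1·[1.5 + 1.5 + (-2.5) + (-10.5) + (-22.5)] = -32.5.

-32.5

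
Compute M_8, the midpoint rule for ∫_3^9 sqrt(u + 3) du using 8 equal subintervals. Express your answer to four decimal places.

Δu = (9 − 3)/8 = 0.75.
Midpoints: 3.375, 4.125, 4.875, 5.625, 6.375, 7.125, 7.875, 8.625.
f(3.375) ≈ 2.5249, f(4.125) ≈ 2.6693, f(4.875) ≈ 2.8062, f(5.625) ≈ 2.9368, f(6.375) ≈ 3.0619, f(7.125) ≈ 3.1820, f(7.875) ≈ 3.2977, f(8.625) ≈ 3.4095.
Sum = Δu · [f(3.375) + f(4.125) + f(4.875) + ...].
Sum ≈ 17.9163.

17.9163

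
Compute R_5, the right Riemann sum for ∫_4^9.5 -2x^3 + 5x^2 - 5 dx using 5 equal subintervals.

-3357.64

Δx = (9.5 − 4)/5 = 1.1.
Right endpoints: 5.1, 6.2, 7.3, 8.4, 9.5.
f(5.1) = -140.252, f(6.2) = -289.456, f(7.3) = -516.584, f(8.4) = -837.608, f(9.5) = -1268.5.
Sum = Δx · [f(5.1) + f(6.2) + f(7.3) + f(8.4) + f(9.5)].
Sum = -3357.64.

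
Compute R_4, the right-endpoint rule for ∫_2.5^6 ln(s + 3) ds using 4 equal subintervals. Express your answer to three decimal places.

7.110

Δs = (6 − 2.5)/4 = 0.875.
Right endpoints: 3.375, 4.25, 5.125, 6.
f(3.375) ≈ 1.852, f(4.25) ≈ 1.981, f(5.125) ≈ 2.095, f(6) ≈ 2.197.
Sum = Δs · [f(3.375) + f(4.25) + f(5.125) + f(6)].
Sum ≈ 7.110.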